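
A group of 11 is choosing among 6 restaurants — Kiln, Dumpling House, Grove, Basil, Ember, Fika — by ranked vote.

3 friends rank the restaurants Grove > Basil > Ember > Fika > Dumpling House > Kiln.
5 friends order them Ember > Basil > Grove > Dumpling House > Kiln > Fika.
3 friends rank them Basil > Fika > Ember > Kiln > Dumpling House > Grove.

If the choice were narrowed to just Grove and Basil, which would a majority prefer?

Basil

Ballots ranking Grove above Basil: 3.
Ballots ranking Basil above Grove: 11 − 3 = 8.
Basil wins the head-to-head 8–3.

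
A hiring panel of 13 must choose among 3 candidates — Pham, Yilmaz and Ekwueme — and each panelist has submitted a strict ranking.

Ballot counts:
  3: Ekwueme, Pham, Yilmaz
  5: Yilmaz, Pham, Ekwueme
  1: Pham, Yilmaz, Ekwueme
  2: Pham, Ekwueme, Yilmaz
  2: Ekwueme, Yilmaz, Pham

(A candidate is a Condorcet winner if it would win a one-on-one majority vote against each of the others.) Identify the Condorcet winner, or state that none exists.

none

Check each pair by majority over 13 ballots:
Pham–Yilmaz: Yilmaz 7–6.
Pham vs Ekwueme: Pham, 8–5.
Yilmaz–Ekwueme: Ekwueme 7–6.
Every candidate loses at least once (Pham loses to Yilmaz; Yilmaz loses to Ekwueme; Ekwueme loses to Pham). The majority relation contains the cycle Pham > Ekwueme > Yilmaz > Pham, so there is no Condorcet winner.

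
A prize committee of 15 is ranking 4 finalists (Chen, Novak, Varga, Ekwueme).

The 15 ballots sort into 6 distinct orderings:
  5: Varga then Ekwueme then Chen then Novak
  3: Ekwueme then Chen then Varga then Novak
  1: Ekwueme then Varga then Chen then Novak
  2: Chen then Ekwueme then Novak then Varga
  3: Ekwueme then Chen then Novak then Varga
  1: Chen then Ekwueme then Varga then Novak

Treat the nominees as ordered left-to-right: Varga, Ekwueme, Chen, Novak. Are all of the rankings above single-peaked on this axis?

Axis positions: Varga=1, Ekwueme=2, Chen=3, Novak=4.
Group 1 (peak Varga at position 1): ranking walks positions 1-2-3-4, expanding outward from the peak — single-peaked.
Group 2 (peak Ekwueme at position 2): ranking walks positions 2-3-1-4, expanding outward from the peak — single-peaked.
Group 3 (peak Ekwueme at position 2): ranking walks positions 2-1-3-4, expanding outward from the peak — single-peaked.
Group 4 (peak Chen at position 3): ranking walks positions 3-2-4-1, expanding outward from the peak — single-peaked.
Group 5 (peak Ekwueme at position 2): ranking walks positions 2-3-4-1, expanding outward from the peak — single-peaked.
Group 6 (peak Chen at position 3): ranking walks positions 3-2-1-4, expanding outward from the peak — single-peaked.
Every ranking is single-peaked on this axis.

yes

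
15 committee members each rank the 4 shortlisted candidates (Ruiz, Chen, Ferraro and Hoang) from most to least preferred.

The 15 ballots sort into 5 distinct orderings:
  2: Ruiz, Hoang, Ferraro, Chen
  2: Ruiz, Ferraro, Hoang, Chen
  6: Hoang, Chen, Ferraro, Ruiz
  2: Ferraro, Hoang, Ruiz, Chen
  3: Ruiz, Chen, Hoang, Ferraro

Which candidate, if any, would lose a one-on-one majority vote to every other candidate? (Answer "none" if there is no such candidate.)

none

Pairwise majorities:
Ruiz–Chen: Ruiz 9–6.
Ruiz vs Ferraro: Ferraro wins 8–7.
Ruiz vs Hoang: 2+2+3 = 7 for Ruiz, 8 for Hoang — Hoang by 8–7.
Chen–Ferraro: Chen 9–6.
Chen vs Hoang: Hoang wins 12–3.
Ferraro vs Hoang: Hoang wins 11–4.
Every candidate wins at least one matchup (Ruiz beats Chen; Chen beats Ferraro; Ferraro beats Ruiz; Hoang beats Ruiz), so there is no Condorcet loser.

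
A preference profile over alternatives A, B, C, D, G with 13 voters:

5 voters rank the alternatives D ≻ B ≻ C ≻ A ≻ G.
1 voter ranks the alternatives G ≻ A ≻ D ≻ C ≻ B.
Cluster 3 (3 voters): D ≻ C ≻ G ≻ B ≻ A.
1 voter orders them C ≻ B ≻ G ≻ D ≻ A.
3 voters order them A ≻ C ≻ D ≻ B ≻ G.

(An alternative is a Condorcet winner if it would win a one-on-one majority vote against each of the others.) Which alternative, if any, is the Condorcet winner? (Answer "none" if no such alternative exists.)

Pairwise majorities:
A vs B: 4 to 9, B.
A vs C: 4 to 9, C.
A vs D: 4 to 9, D.
A vs G: 8 to 5, A.
B vs C: B is ranked higher on 5 ballots, C on 8. C wins 8–5.
B vs D: 1 for B, 12 for D — D by 12–1.
B vs G: 9 to 4, B.
C vs D: C preferred on 1+3 = 4 ballots; D wins 9–4.
C vs G: C is ranked higher on 5+3+1+3 = 12 ballots, G on 1. C wins 12–1.
D vs G: 5+3+3 = 11 for D, 2 for G — D by 11–2.
Only D has no losses; D is the Condorcet winner.

D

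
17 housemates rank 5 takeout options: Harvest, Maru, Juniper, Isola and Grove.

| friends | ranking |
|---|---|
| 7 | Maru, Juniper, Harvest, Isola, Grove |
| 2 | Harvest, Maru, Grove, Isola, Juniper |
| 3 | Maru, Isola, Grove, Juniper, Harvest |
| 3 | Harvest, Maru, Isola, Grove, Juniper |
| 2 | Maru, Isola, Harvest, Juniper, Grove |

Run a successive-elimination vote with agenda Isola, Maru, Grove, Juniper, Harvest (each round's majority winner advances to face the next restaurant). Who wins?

Maru

Round 1: Isola vs Maru — 0–17, Maru advances.
Round 2: Maru vs Grove — 17–0, Maru advances.
Round 3: Maru vs Juniper — 17–0, Maru advances.
Round 4: Maru vs Harvest — 12–5, Maru advances.
Maru survives the agenda.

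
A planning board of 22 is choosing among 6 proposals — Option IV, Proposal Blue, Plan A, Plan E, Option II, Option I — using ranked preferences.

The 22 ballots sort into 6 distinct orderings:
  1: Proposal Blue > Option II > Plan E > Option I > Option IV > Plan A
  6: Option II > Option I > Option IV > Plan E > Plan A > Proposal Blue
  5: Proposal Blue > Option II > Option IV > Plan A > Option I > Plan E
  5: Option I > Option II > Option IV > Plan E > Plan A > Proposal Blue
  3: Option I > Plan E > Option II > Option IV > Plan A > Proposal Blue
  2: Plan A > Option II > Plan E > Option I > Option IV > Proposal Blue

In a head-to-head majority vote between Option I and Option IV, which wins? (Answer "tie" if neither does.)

Ballots ranking Option I above Option IV: 1 + 6 + 5 + 3 + 2 = 17.
Ballots ranking Option IV above Option I: 22 − 17 = 5.
Option I wins the head-to-head 17–5.

Option I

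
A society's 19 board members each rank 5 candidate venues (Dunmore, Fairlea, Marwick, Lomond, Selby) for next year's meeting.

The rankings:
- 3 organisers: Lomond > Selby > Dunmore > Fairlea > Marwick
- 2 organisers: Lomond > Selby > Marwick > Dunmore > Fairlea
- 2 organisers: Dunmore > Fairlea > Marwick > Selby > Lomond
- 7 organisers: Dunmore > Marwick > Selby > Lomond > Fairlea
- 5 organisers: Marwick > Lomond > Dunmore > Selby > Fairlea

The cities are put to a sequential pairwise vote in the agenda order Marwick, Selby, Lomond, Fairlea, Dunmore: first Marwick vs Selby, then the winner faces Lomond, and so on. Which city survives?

Dunmore

Round 1: Marwick vs Selby — 14–5, Marwick advances.
Round 2: Marwick vs Lomond — 14–5, Marwick advances.
Round 3: Marwick vs Fairlea — 14–5, Marwick advances.
Round 4: Marwick vs Dunmore — 7–12, Dunmore advances.
The agenda winner is Dunmore.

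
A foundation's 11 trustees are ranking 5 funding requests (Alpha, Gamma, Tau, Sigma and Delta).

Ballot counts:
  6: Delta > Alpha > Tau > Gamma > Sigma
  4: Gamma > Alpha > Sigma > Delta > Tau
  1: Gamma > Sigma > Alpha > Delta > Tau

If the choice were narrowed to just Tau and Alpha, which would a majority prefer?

Alpha

No ballot ranks Tau above Alpha: 0.
Ballots ranking Alpha above Tau: 11 − 0 = 11.
Alpha wins the head-to-head 11–0.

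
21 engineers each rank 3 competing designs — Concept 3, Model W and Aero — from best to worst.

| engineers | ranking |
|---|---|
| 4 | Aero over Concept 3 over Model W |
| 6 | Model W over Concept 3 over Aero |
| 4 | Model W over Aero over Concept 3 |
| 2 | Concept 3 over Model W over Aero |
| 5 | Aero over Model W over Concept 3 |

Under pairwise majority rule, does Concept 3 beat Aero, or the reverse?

Ballots ranking Concept 3 above Aero: 6 + 2 = 8.
Ballots ranking Aero above Concept 3: 21 − 8 = 13.
Aero wins the head-to-head 13–8.

Aero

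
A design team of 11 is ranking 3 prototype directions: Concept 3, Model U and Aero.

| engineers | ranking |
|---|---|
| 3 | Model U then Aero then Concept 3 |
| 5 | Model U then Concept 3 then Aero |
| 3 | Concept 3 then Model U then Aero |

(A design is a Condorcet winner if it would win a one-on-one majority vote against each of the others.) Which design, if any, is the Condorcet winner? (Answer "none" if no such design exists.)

Check each pair by majority over 11 ballots:
Concept 3 vs Model U: Model U wins 8–3.
Concept 3–Aero: Concept 3 8–3.
Model U–Aero: Model U 11–0.
Only Model U has no losses; Model U is the Condorcet winner.

Model U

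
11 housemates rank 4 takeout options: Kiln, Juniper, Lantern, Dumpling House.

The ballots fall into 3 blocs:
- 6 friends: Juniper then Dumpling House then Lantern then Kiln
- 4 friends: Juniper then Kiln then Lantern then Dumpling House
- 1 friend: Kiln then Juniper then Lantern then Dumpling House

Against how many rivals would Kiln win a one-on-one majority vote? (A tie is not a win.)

0

Kiln against each rival (11 friends):
Kiln vs Juniper: Juniper wins 10–1.
Kiln vs Lantern: Kiln preferred on 4+1 = 5 ballots; Lantern wins 6–5.
Kiln vs Dumpling House: 5 to 6, Dumpling House.
Kiln beats no one; loses to Juniper, Lantern, Dumpling House — 0 pairwise wins.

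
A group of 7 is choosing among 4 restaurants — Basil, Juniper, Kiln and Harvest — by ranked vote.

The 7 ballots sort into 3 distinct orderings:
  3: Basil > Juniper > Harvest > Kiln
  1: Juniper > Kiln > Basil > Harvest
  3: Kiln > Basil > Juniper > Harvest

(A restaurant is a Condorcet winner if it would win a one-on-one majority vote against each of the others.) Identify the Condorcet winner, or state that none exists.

Head-to-head results (7 friends):
Basil vs Juniper: Basil wins 6–1.
Basil–Kiln: Kiln 4–3.
Basil vs Harvest: Basil is ranked higher on 3+1+3 = 7 ballots, Harvest on 0. Basil wins 7–0.
Juniper vs Kiln: 3+1 = 4 for Juniper, 3 for Kiln — Juniper by 4–3.
Juniper vs Harvest: Juniper is ranked higher on 3+1+3 = 7 ballots, Harvest on 0. Juniper wins 7–0.
Kiln vs Harvest: 4 to 3, Kiln.
Every restaurant loses at least once (Basil loses to Kiln; Juniper loses to Basil; Kiln loses to Juniper; Harvest loses to Basil). The majority relation contains the cycle Basil > Juniper > Kiln > Basil, so there is no Condorcet winner.

none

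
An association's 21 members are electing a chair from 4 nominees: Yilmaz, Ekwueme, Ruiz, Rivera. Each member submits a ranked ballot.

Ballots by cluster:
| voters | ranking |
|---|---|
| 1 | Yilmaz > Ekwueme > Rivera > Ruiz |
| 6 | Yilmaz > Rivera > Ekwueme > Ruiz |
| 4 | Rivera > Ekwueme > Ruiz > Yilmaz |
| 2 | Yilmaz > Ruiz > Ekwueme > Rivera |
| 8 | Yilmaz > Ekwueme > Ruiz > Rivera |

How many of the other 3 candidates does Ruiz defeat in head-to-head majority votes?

Ruiz against each rival (21 voters):
Ruiz–Yilmaz: Yilmaz 17–4.
Ruiz vs Ekwueme: Ruiz preferred on 2 ballots; Ekwueme wins 19–2.
Ruiz–Rivera: Rivera 11–10.
Ruiz beats no one; loses to Yilmaz, Ekwueme, Rivera — 0 pairwise wins.

0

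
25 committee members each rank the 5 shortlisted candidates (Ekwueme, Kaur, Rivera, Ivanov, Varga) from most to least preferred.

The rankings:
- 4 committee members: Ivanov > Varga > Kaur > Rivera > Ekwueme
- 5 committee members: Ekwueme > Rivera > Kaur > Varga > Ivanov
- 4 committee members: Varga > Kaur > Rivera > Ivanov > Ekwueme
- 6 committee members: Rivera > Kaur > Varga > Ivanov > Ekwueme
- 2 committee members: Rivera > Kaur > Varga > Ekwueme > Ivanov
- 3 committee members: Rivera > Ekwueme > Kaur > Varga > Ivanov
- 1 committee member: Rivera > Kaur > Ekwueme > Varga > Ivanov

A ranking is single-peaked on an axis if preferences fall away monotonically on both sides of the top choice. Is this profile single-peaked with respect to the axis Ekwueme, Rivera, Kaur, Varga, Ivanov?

Axis positions: Ekwueme=1, Rivera=2, Kaur=3, Varga=4, Ivanov=5.
Cluster 1 (peak Ivanov at position 5): ranking walks positions 5-4-3-2-1, expanding outward from the peak — single-peaked.
Cluster 2 (peak Ekwueme at position 1): ranking walks positions 1-2-3-4-5, expanding outward from the peak — single-peaked.
Cluster 3 (peak Varga at position 4): ranking walks positions 4-3-2-5-1, expanding outward from the peak — single-peaked.
Cluster 4 (peak Rivera at position 2): ranking walks positions 2-3-4-5-1, expanding outward from the peak — single-peaked.
Cluster 5 (peak Rivera at position 2): ranking walks positions 2-3-4-1-5, expanding outward from the peak — single-peaked.
Cluster 6 (peak Rivera at position 2): ranking walks positions 2-1-3-4-5, expanding outward from the peak — single-peaked.
Cluster 7 (peak Rivera at position 2): ranking walks positions 2-3-1-4-5, expanding outward from the peak — single-peaked.
Every ranking is single-peaked on this axis.

yes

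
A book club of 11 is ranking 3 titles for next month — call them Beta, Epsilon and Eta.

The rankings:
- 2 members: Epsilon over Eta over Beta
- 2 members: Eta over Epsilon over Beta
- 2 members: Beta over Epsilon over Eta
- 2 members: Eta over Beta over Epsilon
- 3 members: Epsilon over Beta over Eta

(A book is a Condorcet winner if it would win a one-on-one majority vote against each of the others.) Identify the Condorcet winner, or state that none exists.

Head-to-head results (11 members):
Beta–Epsilon: Epsilon 7–4.
Beta vs Eta: Beta preferred on 2+3 = 5 ballots; Eta wins 6–5.
Epsilon vs Eta: Epsilon is ranked higher on 2+2+3 = 7 ballots, Eta on 4. Epsilon wins 7–4.
Only Epsilon has no losses; Epsilon is the Condorcet winner.

Epsilon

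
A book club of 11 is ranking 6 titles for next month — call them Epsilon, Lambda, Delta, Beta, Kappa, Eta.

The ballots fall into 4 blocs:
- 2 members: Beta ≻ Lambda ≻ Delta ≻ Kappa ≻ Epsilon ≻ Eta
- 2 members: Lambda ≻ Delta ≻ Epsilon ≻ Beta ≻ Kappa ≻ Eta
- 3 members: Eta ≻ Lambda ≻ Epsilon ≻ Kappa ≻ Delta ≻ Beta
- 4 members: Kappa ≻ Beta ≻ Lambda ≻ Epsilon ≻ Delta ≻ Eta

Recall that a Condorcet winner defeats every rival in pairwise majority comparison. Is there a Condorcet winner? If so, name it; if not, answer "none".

none

Check each pair by majority over 11 ballots:
Epsilon–Lambda: Lambda 11–0.
Epsilon vs Delta: Epsilon is ranked higher on 3+4 = 7 ballots, Delta on 4. Epsilon wins 7–4.
Epsilon vs Beta: Beta wins 6–5.
Epsilon vs Kappa: Epsilon is ranked higher on 2+3 = 5 ballots, Kappa on 6. Kappa wins 6–5.
Epsilon vs Eta: 8 to 3, Epsilon.
Lambda vs Delta: Lambda, 11–0.
Lambda vs Beta: 2+3 = 5 for Lambda, 6 for Beta — Beta by 6–5.
Lambda vs Kappa: Lambda wins 7–4.
Lambda vs Eta: 2+2+4 = 8 for Lambda, 3 for Eta — Lambda by 8–3.
Delta vs Beta: Delta is ranked higher on 2+3 = 5 ballots, Beta on 6. Beta wins 6–5.
Delta vs Kappa: Delta preferred on 2+2 = 4 ballots; Kappa wins 7–4.
Delta vs Eta: 2+2+4 = 8 for Delta, 3 for Eta — Delta by 8–3.
Beta–Kappa: Kappa 7–4.
Beta vs Eta: 2+2+4 = 8 for Beta, 3 for Eta — Beta by 8–3.
Kappa vs Eta: Kappa, 8–3.
Each book drops at least one matchup (Epsilon loses to Lambda; Lambda loses to Beta; Delta loses to Epsilon; Beta loses to Kappa; Kappa loses to Lambda; Eta loses to Epsilon); the cycle Lambda beats Kappa beats Beta beats Lambda rules out a Condorcet winner.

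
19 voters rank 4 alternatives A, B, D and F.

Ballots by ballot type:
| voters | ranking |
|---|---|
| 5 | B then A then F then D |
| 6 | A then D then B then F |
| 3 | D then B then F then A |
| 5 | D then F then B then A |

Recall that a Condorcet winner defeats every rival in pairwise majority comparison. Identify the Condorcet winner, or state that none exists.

none

Check each pair by majority over 19 ballots:
A vs B: 6 to 13, B.
A vs D: 5+6 = 11 for A, 8 for D — A by 11–8.
A–F: A 11–8.
B vs D: D, 14–5.
B vs F: B preferred on 5+6+3 = 14 ballots; B wins 14–5.
D vs F: 6+3+5 = 14 for D, 5 for F — D by 14–5.
Every alternative loses at least once (A loses to B; B loses to D; D loses to A; F loses to A). The majority relation contains the cycle A beats D beats B beats A, so there is no Condorcet winner.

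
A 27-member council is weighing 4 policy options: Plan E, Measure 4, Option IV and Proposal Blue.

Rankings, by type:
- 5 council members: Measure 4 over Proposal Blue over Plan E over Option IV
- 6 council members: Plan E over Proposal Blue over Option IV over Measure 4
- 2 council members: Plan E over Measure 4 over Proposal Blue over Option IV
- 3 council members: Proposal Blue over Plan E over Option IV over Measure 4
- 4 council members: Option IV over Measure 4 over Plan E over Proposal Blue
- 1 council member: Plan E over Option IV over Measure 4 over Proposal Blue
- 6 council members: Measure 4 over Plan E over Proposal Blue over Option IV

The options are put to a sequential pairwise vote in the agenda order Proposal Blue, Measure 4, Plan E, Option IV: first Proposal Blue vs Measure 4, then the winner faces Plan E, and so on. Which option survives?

Round 1: Proposal Blue vs Measure 4 — 9–18, Measure 4 advances.
Round 2: Measure 4 vs Plan E — 15–12, Measure 4 advances.
Round 3: Measure 4 vs Option IV — 13–14, Option IV advances.
Option IV survives the agenda.

Option IV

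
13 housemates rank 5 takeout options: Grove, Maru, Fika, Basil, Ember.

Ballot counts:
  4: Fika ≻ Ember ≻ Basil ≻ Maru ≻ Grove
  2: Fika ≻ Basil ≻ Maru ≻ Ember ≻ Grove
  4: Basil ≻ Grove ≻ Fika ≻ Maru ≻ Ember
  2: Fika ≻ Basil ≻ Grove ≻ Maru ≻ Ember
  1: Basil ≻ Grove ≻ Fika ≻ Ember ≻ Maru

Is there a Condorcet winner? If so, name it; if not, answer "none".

Pairwise majorities:
Grove vs Maru: Grove, 7–6.
Grove vs Fika: Fika, 8–5.
Grove vs Basil: 0 to 13, Basil.
Grove vs Ember: Grove wins 7–6.
Maru vs Fika: Fika wins 13–0.
Maru–Basil: Basil 13–0.
Maru–Ember: Maru 8–5.
Fika–Basil: Fika 8–5.
Fika vs Ember: Fika wins 13–0.
Basil–Ember: Basil 9–4.
Fika wins every pairwise contest, so Fika is the Condorcet winner.

Fika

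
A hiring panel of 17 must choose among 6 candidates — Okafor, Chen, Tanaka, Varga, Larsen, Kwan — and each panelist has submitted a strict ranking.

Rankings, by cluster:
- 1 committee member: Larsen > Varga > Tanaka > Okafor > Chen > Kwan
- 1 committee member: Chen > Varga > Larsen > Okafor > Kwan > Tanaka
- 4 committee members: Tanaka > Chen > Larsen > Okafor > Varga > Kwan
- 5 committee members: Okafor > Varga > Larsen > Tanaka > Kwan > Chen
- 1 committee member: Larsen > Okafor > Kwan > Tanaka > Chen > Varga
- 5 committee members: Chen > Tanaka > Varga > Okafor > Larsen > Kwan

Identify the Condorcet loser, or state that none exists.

Kwan

Head-to-head results (17 committee members):
Okafor vs Chen: 1+5+1 = 7 for Okafor, 10 for Chen — Chen by 10–7.
Okafor vs Tanaka: Tanaka wins 10–7.
Okafor vs Varga: 10 to 7, Okafor.
Okafor vs Larsen: 5+5 = 10 for Okafor, 7 for Larsen — Okafor by 10–7.
Okafor vs Kwan: Okafor, 17–0.
Chen vs Tanaka: Tanaka, 11–6.
Chen vs Varga: Chen wins 11–6.
Chen vs Larsen: 1+4+5 = 10 for Chen, 7 for Larsen — Chen by 10–7.
Chen vs Kwan: 11 to 6, Chen.
Tanaka–Varga: Tanaka 10–7.
Tanaka vs Larsen: Tanaka preferred on 4+5 = 9 ballots; Tanaka wins 9–8.
Tanaka vs Kwan: Tanaka is ranked higher on 1+4+5+5 = 15 ballots, Kwan on 2. Tanaka wins 15–2.
Varga vs Larsen: 1+5+5 = 11 for Varga, 6 for Larsen — Varga by 11–6.
Varga–Kwan: Varga 16–1.
Larsen vs Kwan: Larsen, 17–0.
Kwan is beaten in every head-to-head and is the Condorcet loser.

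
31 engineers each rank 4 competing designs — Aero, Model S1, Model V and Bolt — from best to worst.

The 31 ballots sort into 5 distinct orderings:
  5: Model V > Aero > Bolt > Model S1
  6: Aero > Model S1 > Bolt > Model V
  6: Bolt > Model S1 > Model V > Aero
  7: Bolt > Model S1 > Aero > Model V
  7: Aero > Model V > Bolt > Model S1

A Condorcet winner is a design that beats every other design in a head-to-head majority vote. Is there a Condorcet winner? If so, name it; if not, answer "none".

Aero

Head-to-head results (31 engineers):
Aero vs Model S1: Aero preferred on 5+6+7 = 18 ballots; Aero wins 18–13.
Aero vs Model V: Aero is ranked higher on 6+7+7 = 20 ballots, Model V on 11. Aero wins 20–11.
Aero vs Bolt: Aero preferred on 5+6+7 = 18 ballots; Aero wins 18–13.
Model S1 vs Model V: 19 to 12, Model S1.
Model S1 vs Bolt: Model S1 is ranked higher on 6 ballots, Bolt on 25. Bolt wins 25–6.
Model V vs Bolt: 5+7 = 12 for Model V, 19 for Bolt — Bolt by 19–12.
Aero beats each of Model S1, Model V, Bolt — Aero is the Condorcet winner.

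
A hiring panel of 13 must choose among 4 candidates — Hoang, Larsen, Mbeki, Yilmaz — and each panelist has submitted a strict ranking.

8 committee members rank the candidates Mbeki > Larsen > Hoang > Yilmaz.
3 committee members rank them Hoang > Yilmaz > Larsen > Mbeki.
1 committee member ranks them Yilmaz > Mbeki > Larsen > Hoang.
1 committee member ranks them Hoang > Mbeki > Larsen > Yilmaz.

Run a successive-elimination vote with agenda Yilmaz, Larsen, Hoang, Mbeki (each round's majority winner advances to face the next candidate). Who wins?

Mbeki

Round 1: Yilmaz vs Larsen — 4–9, Larsen advances.
Round 2: Larsen vs Hoang — 9–4, Larsen advances.
Round 3: Larsen vs Mbeki — 3–10, Mbeki advances.
Mbeki survives the agenda.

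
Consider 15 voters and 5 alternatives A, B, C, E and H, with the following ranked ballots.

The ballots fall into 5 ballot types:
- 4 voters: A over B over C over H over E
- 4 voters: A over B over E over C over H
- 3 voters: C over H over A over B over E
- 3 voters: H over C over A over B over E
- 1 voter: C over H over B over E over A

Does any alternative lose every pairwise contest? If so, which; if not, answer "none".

E

Pairwise majorities:
A vs B: 14 to 1, A.
A–C: A 8–7.
A vs E: 4+4+3+3 = 14 for A, 1 for E — A by 14–1.
A–H: A 8–7.
B vs C: B wins 8–7.
B vs E: 4+4+3+3+1 = 15 for B, 0 for E — B by 15–0.
B vs H: B wins 8–7.
C vs E: C is ranked higher on 4+3+3+1 = 11 ballots, E on 4. C wins 11–4.
C vs H: 12 to 3, C.
E vs H: 4 for E, 11 for H — H by 11–4.
Only E has no wins; E is the Condorcet loser.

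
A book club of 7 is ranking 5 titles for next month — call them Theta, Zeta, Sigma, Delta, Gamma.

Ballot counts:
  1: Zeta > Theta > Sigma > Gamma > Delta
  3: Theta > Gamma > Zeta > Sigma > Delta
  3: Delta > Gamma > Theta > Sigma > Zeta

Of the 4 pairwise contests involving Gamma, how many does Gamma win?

3

Gamma against each rival (7 members):
Gamma vs Theta: Theta, 4–3.
Gamma vs Zeta: Gamma wins 6–1.
Gamma vs Sigma: Gamma is ranked higher on 3+3 = 6 ballots, Sigma on 1. Gamma wins 6–1.
Gamma vs Delta: Gamma preferred on 1+3 = 4 ballots; Gamma wins 4–3.
Gamma beats Zeta, Sigma, Delta; loses to Theta — 3 pairwise wins.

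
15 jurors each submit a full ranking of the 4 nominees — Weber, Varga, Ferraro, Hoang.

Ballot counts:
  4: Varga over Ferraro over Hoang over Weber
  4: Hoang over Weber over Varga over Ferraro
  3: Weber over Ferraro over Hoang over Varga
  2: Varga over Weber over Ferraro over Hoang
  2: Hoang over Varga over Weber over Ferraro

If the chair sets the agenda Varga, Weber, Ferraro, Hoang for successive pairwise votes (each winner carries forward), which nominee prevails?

Hoang

Round 1: Varga vs Weber — 8–7, Varga advances.
Round 2: Varga vs Ferraro — 12–3, Varga advances.
Round 3: Varga vs Hoang — 6–9, Hoang advances.
The agenda winner is Hoang.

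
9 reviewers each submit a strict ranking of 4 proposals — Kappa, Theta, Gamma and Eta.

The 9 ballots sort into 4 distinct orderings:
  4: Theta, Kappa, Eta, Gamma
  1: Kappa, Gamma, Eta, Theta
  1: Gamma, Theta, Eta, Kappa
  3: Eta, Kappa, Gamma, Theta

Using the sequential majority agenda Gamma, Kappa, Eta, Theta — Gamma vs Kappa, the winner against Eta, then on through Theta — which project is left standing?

Theta

Round 1: Gamma vs Kappa — 1–8, Kappa advances.
Round 2: Kappa vs Eta — 5–4, Kappa advances.
Round 3: Kappa vs Theta — 4–5, Theta advances.
The agenda winner is Theta.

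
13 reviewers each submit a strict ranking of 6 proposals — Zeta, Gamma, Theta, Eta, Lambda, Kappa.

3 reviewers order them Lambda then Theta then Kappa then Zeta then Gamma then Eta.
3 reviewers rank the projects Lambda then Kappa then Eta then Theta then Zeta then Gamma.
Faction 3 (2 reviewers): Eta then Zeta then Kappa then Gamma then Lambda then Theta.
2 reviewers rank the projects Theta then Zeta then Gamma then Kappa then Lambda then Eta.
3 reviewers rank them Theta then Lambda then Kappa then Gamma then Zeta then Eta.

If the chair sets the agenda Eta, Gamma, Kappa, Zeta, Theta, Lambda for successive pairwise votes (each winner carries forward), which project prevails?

Round 1: Eta vs Gamma — 5–8, Gamma advances.
Round 2: Gamma vs Kappa — 2–11, Kappa advances.
Round 3: Kappa vs Zeta — 9–4, Kappa advances.
Round 4: Kappa vs Theta — 5–8, Theta advances.
Round 5: Theta vs Lambda — 5–8, Lambda advances.
Lambda survives the agenda.

Lambda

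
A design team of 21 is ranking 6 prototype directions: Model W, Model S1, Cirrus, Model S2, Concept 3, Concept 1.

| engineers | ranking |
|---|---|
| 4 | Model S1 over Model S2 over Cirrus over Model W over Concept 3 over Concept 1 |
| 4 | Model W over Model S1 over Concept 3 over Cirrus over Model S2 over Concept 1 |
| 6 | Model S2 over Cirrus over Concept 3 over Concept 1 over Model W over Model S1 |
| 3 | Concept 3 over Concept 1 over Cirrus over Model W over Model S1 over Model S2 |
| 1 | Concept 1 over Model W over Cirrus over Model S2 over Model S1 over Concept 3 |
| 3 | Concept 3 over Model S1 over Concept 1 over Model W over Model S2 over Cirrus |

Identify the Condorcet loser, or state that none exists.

Pairwise majorities:
Model W vs Model S1: 14 to 7, Model W.
Model W vs Cirrus: 4+1+3 = 8 for Model W, 13 for Cirrus — Cirrus by 13–8.
Model W vs Model S2: Model W is ranked higher on 4+3+1+3 = 11 ballots, Model S2 on 10. Model W wins 11–10.
Model W vs Concept 3: 9 to 12, Concept 3.
Model W–Concept 1: Concept 1 13–8.
Model S1 vs Cirrus: 4+4+3 = 11 for Model S1, 10 for Cirrus — Model S1 by 11–10.
Model S1–Model S2: Model S1 14–7.
Model S1 vs Concept 3: Concept 3, 12–9.
Model S1 vs Concept 1: 4+4+3 = 11 for Model S1, 10 for Concept 1 — Model S1 by 11–10.
Cirrus vs Model S2: Cirrus preferred on 4+3+1 = 8 ballots; Model S2 wins 13–8.
Cirrus vs Concept 3: Cirrus is ranked higher on 4+6+1 = 11 ballots, Concept 3 on 10. Cirrus wins 11–10.
Cirrus vs Concept 1: Cirrus preferred on 4+4+6 = 14 ballots; Cirrus wins 14–7.
Model S2–Concept 3: Model S2 11–10.
Model S2 vs Concept 1: Model S2 wins 14–7.
Concept 3 vs Concept 1: Concept 3 preferred on 4+4+6+3+3 = 20 ballots; Concept 3 wins 20–1.
No design is winless: Model W beats Model S1; Model S1 beats Cirrus; Cirrus beats Model W; Model S2 beats Cirrus; Concept 3 beats Model W; Concept 1 beats Model W. There is no Condorcet loser.

none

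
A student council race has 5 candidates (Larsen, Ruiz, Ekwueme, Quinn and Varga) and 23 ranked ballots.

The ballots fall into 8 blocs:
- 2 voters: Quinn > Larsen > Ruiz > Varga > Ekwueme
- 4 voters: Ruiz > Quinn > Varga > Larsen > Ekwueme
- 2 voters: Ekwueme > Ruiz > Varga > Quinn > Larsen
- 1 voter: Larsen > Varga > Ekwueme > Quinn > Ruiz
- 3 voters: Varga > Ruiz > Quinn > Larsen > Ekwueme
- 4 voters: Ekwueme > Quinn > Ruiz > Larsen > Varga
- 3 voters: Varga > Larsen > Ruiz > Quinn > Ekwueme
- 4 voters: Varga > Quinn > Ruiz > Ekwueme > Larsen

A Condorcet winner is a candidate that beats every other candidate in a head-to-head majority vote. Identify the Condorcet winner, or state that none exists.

Ruiz

Check each pair by majority over 23 ballots:
Larsen vs Ruiz: Larsen is ranked higher on 2+1+3 = 6 ballots, Ruiz on 17. Ruiz wins 17–6.
Larsen vs Ekwueme: Larsen wins 13–10.
Larsen vs Quinn: Quinn, 19–4.
Larsen vs Varga: Varga wins 16–7.
Ruiz vs Ekwueme: Ruiz wins 16–7.
Ruiz vs Quinn: Ruiz, 12–11.
Ruiz vs Varga: Ruiz preferred on 2+4+2+4 = 12 ballots; Ruiz wins 12–11.
Ekwueme vs Quinn: 7 to 16, Quinn.
Ekwueme vs Varga: Varga, 17–6.
Quinn vs Varga: 10 to 13, Varga.
Ruiz beats each of Larsen, Ekwueme, Quinn, Varga — Ruiz is the Condorcet winner.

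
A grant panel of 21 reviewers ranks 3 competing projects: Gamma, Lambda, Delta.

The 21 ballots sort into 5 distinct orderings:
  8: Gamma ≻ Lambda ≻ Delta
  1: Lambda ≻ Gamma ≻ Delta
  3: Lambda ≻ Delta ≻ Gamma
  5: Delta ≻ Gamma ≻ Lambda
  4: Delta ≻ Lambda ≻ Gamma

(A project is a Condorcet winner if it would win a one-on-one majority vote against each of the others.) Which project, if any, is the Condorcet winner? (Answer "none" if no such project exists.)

none

Check each pair by majority over 21 ballots:
Gamma vs Lambda: Gamma is ranked higher on 8+5 = 13 ballots, Lambda on 8. Gamma wins 13–8.
Gamma vs Delta: Gamma is ranked higher on 8+1 = 9 ballots, Delta on 12. Delta wins 12–9.
Lambda vs Delta: 12 to 9, Lambda.
Every project loses at least once (Gamma loses to Delta; Lambda loses to Gamma; Delta loses to Lambda). The majority relation contains the cycle Gamma > Lambda > Delta > Gamma, so there is no Condorcet winner.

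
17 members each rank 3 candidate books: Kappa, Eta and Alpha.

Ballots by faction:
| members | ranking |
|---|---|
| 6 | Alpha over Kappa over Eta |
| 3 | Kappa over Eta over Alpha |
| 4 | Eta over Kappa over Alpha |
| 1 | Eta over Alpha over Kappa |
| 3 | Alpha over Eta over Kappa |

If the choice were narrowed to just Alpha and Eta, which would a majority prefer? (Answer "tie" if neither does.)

Ballots ranking Alpha above Eta: 6 + 3 = 9.
Ballots ranking Eta above Alpha: 17 − 9 = 8.
Alpha wins the head-to-head 9–8.

Alpha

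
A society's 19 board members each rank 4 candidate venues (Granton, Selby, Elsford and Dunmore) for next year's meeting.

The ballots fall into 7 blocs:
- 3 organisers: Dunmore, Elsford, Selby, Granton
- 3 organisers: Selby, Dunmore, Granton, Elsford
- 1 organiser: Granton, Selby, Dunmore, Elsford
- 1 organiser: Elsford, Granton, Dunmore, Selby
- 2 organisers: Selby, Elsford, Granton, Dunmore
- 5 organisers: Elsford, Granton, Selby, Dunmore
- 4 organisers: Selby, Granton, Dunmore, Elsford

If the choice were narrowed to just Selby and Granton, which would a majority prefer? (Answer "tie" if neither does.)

Ballots ranking Selby above Granton: 3 + 3 + 2 + 4 = 12.
Ballots ranking Granton above Selby: 19 − 12 = 7.
Selby wins the head-to-head 12–7.

Selby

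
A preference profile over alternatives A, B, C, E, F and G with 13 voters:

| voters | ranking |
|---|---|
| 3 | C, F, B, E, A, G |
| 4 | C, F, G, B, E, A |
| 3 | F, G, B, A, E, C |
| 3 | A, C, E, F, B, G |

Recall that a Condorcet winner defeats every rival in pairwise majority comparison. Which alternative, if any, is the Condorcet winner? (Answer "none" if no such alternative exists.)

C

Check each pair by majority over 13 ballots:
A vs B: B wins 10–3.
A–C: C 7–6.
A vs E: E, 7–6.
A vs F: F wins 10–3.
A vs G: G, 7–6.
B vs C: C wins 10–3.
B–E: B 10–3.
B–F: F 13–0.
B vs G: G wins 7–6.
C–E: C 10–3.
C vs F: C wins 10–3.
C–G: C 10–3.
E–F: F 10–3.
E vs G: G, 7–6.
F–G: F 13–0.
Only C has no losses; C is the Condorcet winner.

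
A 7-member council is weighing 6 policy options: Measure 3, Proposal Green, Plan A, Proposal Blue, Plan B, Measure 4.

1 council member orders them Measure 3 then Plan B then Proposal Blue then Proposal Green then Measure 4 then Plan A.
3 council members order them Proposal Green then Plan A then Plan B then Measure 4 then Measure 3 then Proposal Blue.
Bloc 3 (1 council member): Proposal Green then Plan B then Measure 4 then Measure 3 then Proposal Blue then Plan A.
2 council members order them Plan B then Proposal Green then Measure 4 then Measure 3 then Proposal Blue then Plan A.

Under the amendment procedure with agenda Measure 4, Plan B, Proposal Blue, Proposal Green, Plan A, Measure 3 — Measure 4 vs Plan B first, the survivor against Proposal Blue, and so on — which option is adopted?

Proposal Green

Round 1: Measure 4 vs Plan B — 0–7, Plan B advances.
Round 2: Plan B vs Proposal Blue — 7–0, Plan B advances.
Round 3: Plan B vs Proposal Green — 3–4, Proposal Green advances.
Round 4: Proposal Green vs Plan A — 7–0, Proposal Green advances.
Round 5: Proposal Green vs Measure 3 — 6–1, Proposal Green advances.
Proposal Green survives the agenda.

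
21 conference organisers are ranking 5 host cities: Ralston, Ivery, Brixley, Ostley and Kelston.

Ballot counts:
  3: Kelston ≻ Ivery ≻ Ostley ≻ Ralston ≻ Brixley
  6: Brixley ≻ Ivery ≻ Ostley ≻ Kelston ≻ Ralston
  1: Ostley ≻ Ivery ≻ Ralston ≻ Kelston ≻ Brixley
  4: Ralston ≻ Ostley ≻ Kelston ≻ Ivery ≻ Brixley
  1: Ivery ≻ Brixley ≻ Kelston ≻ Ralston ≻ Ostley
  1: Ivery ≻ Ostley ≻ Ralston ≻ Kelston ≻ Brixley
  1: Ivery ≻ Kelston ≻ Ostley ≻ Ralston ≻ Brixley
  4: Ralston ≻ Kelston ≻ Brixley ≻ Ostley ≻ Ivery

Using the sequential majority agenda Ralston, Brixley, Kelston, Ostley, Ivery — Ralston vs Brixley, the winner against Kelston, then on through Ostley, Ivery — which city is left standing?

Ivery

Round 1: Ralston vs Brixley — 14–7, Ralston advances.
Round 2: Ralston vs Kelston — 10–11, Kelston advances.
Round 3: Kelston vs Ostley — 9–12, Ostley advances.
Round 4: Ostley vs Ivery — 9–12, Ivery advances.
The agenda winner is Ivery.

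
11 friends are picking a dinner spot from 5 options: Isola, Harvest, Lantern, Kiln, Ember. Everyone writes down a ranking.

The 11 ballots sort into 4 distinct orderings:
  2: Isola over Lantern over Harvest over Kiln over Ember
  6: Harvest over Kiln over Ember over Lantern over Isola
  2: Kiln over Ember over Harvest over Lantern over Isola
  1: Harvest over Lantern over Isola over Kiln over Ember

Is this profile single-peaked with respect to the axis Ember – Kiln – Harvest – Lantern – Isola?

yes

Axis positions: Ember=1, Kiln=2, Harvest=3, Lantern=4, Isola=5.
Cluster 1 (peak Isola at position 5): ranking walks positions 5-4-3-2-1, expanding outward from the peak — single-peaked.
Cluster 2 (peak Harvest at position 3): ranking walks positions 3-2-1-4-5, expanding outward from the peak — single-peaked.
Cluster 3 (peak Kiln at position 2): ranking walks positions 2-1-3-4-5, expanding outward from the peak — single-peaked.
Cluster 4 (peak Harvest at position 3): ranking walks positions 3-4-5-2-1, expanding outward from the peak — single-peaked.
Every ranking is single-peaked on this axis.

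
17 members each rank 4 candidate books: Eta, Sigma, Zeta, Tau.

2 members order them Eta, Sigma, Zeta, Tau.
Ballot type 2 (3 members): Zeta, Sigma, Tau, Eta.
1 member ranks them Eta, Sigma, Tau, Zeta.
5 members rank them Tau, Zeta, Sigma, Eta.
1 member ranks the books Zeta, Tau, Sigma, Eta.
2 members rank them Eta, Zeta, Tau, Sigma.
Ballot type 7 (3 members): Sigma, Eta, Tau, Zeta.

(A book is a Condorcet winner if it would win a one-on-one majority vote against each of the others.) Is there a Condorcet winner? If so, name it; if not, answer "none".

Check each pair by majority over 17 ballots:
Eta–Sigma: Sigma 12–5.
Eta–Zeta: Zeta 9–8.
Eta–Tau: Tau 9–8.
Sigma vs Zeta: Zeta wins 11–6.
Sigma vs Tau: Sigma wins 9–8.
Zeta–Tau: Tau 9–8.
No book is unbeaten: Eta loses to Sigma; Sigma loses to Zeta; Zeta loses to Tau; Tau loses to Sigma. In particular Sigma → Tau → Zeta → Sigma is a majority cycle — no Condorcet winner exists.

none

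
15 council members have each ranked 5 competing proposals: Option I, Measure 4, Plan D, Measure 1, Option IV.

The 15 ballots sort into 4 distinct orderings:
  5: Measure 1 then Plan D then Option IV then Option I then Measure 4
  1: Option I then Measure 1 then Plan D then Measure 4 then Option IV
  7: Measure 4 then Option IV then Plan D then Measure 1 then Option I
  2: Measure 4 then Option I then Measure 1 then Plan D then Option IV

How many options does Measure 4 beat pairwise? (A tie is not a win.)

Measure 4 against each rival (15 council members):
Measure 4–Option I: Measure 4 9–6.
Measure 4 vs Plan D: 7+2 = 9 for Measure 4, 6 for Plan D — Measure 4 by 9–6.
Measure 4 vs Measure 1: Measure 4 preferred on 7+2 = 9 ballots; Measure 4 wins 9–6.
Measure 4 vs Option IV: Measure 4 wins 10–5.
Measure 4 beats Option I, Plan D, Measure 1, Option IV — 4 pairwise wins.

4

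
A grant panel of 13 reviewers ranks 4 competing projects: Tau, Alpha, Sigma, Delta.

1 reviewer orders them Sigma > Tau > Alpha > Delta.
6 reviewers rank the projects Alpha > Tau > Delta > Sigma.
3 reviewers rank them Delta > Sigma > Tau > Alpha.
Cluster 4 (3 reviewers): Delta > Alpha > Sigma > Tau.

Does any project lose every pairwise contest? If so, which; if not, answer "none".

Pairwise majorities:
Tau vs Alpha: Tau is ranked higher on 1+3 = 4 ballots, Alpha on 9. Alpha wins 9–4.
Tau–Sigma: Sigma 7–6.
Tau vs Delta: Tau is ranked higher on 1+6 = 7 ballots, Delta on 6. Tau wins 7–6.
Alpha vs Sigma: Alpha wins 9–4.
Alpha–Delta: Alpha 7–6.
Sigma vs Delta: 1 to 12, Delta.
No project is winless: Tau beats Delta; Alpha beats Tau; Sigma beats Tau; Delta beats Sigma. There is no Condorcet loser.

none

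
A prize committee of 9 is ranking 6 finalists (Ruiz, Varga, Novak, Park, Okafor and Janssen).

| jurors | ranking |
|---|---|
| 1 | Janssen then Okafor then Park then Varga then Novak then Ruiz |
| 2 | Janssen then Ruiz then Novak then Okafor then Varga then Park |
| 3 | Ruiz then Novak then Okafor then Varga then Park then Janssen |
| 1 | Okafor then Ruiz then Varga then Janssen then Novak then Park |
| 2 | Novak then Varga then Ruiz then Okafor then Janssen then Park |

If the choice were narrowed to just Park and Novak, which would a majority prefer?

Ballots ranking Park above Novak: 1.
Ballots ranking Novak above Park: 9 − 1 = 8.
Novak wins the head-to-head 8–1.

Novak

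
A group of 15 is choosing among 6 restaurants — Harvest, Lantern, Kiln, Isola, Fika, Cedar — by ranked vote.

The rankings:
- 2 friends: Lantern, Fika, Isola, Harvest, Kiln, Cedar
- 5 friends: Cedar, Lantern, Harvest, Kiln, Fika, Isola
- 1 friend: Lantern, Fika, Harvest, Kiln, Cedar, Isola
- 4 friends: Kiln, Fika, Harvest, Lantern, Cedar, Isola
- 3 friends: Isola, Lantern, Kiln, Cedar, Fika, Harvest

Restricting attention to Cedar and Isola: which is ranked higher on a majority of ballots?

Ballots ranking Cedar above Isola: 5 + 1 + 4 = 10.
Ballots ranking Isola above Cedar: 15 − 10 = 5.
Cedar wins the head-to-head 10–5.

Cedar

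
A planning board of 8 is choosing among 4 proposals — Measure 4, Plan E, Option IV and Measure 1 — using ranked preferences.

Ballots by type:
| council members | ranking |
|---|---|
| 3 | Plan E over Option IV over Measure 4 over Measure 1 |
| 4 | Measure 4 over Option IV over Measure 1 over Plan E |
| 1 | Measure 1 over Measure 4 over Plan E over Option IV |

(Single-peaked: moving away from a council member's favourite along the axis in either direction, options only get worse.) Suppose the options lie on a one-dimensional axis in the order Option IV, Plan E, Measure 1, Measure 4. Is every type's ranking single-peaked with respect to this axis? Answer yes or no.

no

Axis positions: Option IV=1, Plan E=2, Measure 1=3, Measure 4=4.
Type 1: ranking walks positions 2-1-4-3; Measure 4 is ranked above Measure 1 even though Measure 1 lies between Measure 4 and the peak Plan E on the axis — preferences dip and rise again. Not single-peaked.
Type 2: ranking walks positions 4-1-3-2; Option IV is ranked above Measure 1 even though Measure 1 lies between Option IV and the peak Measure 4 on the axis — preferences dip and rise again. Not single-peaked.
Type 3 (peak Measure 1 at position 3): ranking walks positions 3-4-2-1, expanding outward from the peak — single-peaked.
Type 1 violates single-peakedness, so the profile is not single-peaked on this axis.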